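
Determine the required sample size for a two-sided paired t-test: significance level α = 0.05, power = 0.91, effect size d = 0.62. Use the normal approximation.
n = 29 pairs

Sample size formula (paired t-test, normal approximation):
n = ((z_{α/2} + z_β) / d)²

z_{α/2} = 1.960 (for α = 0.05, two-sided)
z_β = 1.341 (for power = 0.91)
d = 0.62

n = ((1.960 + 1.341) / 0.62)²
n = (5.324)²
n ≈ 28.34
Round up to the next whole number: n = 29 pairs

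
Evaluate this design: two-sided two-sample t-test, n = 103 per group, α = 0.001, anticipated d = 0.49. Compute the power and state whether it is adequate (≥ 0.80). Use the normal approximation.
Power ≈ 0.59; the study is underpowered (power < 0.80)

Power calculation (two-sample t-test, normal approximation):
z_β = d · √(n/2) - z_{α/2}
z_β = 0.49 · √(103/2) - 3.291
z_β = 0.49 · 7.176 - 3.291
z_β = 0.226

Power = Φ(z_β) = Φ(0.226) ≈ 0.589

Effect size d = 0.49 is small by Cohen's convention (0.2/0.5/0.8).

Threshold: power ≥ 0.80 is conventionally adequate.
Power ≈ 0.59 → the study is underpowered (power < 0.80).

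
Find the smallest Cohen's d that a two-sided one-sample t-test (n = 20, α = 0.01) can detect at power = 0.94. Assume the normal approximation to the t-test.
d ≈ 0.92

Minimum detectable effect (one-sample t-test, normal approximation):
d = (z_{α/2} + z_β) / √n
d = (2.576 + 1.555) / √20
d = 4.131 / 4.472
d ≈ 0.92

By Cohen's convention (0.2 small / 0.5 medium / 0.8 large): large effect.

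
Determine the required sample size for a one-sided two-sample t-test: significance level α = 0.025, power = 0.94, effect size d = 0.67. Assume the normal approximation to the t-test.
n = 56 per group

Sample size formula (two-sample t-test, normal approximation):
n = 2 · ((z_α + z_β) / d)²

z_α = 1.960 (for α = 0.025, one-sided)
z_β = 1.555 (for power = 0.94)
d = 0.67

n = 2 · ((1.960 + 1.555) / 0.67)²
n = 2 · (5.246)²
n ≈ 55.04
Round up to the next whole number: n = 56 per group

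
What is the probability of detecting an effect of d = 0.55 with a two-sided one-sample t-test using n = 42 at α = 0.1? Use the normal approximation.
Power ≈ 0.97

Power calculation (one-sample t-test, normal approximation):
z_β = d · √n - z_{α/2}
z_β = 0.55 · √42 - 1.645
z_β = 0.55 · 6.481 - 1.645
z_β = 1.920

Power = Φ(z_β) = Φ(1.920) ≈ 0.973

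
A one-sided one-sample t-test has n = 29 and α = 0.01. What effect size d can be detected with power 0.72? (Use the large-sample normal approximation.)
d ≈ 0.54

Minimum detectable effect (one-sample t-test, normal approximation):
d = (z_α + z_β) / √n
d = (2.326 + 0.583) / √29
d = 2.909 / 5.385
d ≈ 0.54

By Cohen's convention (0.2 small / 0.5 medium / 0.8 large): medium effect.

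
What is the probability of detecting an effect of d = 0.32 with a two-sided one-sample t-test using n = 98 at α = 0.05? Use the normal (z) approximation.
Power ≈ 0.89

Power calculation (one-sample t-test, normal approximation):
z_β = d · √n - z_{α/2}
z_β = 0.32 · √98 - 1.960
z_β = 0.32 · 9.899 - 1.960
z_β = 1.208

Power = Φ(z_β) = Φ(1.208) ≈ 0.886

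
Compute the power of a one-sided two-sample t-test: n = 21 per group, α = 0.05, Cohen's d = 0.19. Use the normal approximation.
Power ≈ 0.15

Power calculation (two-sample t-test, normal approximation):
z_β = d · √(n/2) - z_α
z_β = 0.19 · √(21/2) - 1.645
z_β = 0.19 · 3.240 - 1.645
z_β = -1.029

Power = Φ(z_β) = Φ(-1.029) ≈ 0.152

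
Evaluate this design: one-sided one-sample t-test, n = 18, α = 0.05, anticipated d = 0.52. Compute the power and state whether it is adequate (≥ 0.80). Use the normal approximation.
Power ≈ 0.71; the study is underpowered (power < 0.80)

Power calculation (one-sample t-test, normal approximation):
z_β = d · √n - z_α
z_β = 0.52 · √18 - 1.645
z_β = 0.52 · 4.243 - 1.645
z_β = 0.561

Power = Φ(z_β) = Φ(0.561) ≈ 0.713

Effect size d = 0.52 is medium by Cohen's convention (0.2/0.5/0.8).

Threshold: power ≥ 0.80 is conventionally adequate.
Power ≈ 0.71 → the study is underpowered (power < 0.80).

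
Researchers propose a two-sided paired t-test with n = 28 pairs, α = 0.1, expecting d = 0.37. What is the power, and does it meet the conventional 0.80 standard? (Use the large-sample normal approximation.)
Power ≈ 0.62; the study is underpowered (power < 0.80)

Power calculation (paired t-test, normal approximation):
z_β = d · √n - z_{α/2}
z_β = 0.37 · √28 - 1.645
z_β = 0.37 · 5.292 - 1.645
z_β = 0.313

Power = Φ(z_β) = Φ(0.313) ≈ 0.623

Effect size d = 0.37 is small by Cohen's convention (0.2/0.5/0.8).

Threshold: power ≥ 0.80 is conventionally adequate.
Power ≈ 0.62 → the study is underpowered (power < 0.80).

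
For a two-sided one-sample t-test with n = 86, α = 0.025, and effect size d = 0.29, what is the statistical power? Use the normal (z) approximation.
Power ≈ 0.67

Power calculation (one-sample t-test, normal approximation):
z_β = d · √n - z_{α/2}
z_β = 0.29 · √86 - 2.241
z_β = 0.29 · 9.274 - 2.241
z_β = 0.448

Power = Φ(z_β) = Φ(0.448) ≈ 0.673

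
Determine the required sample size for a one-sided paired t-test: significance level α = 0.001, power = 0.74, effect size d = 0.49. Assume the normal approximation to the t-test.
n = 59 pairs

Sample size formula (paired t-test, normal approximation):
n = ((z_α + z_β) / d)²

z_α = 3.090 (for α = 0.001, one-sided)
z_β = 0.643 (for power = 0.74)
d = 0.49

n = ((3.090 + 0.643) / 0.49)²
n = (7.618)²
n ≈ 58.03
Round up to the next whole number: n = 59 pairs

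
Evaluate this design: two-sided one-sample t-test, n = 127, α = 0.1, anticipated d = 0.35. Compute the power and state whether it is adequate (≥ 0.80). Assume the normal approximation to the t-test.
Power ≈ 0.99; the study is adequately powered (power ≥ 0.80)

Power calculation (one-sample t-test, normal approximation):
z_β = d · √n - z_{α/2}
z_β = 0.35 · √127 - 1.645
z_β = 0.35 · 11.269 - 1.645
z_β = 2.299

Power = Φ(z_β) = Φ(2.299) ≈ 0.989

Effect size d = 0.35 is small by Cohen's convention (0.2/0.5/0.8).

Threshold: power ≥ 0.80 is conventionally adequate.
Power ≈ 0.99 → the study is adequately powered (power ≥ 0.80).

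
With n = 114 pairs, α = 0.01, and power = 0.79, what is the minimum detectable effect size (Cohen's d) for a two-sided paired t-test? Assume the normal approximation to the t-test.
d ≈ 0.32

Minimum detectable effect (paired t-test, normal approximation):
d = (z_{α/2} + z_β) / √n
d = (2.576 + 0.806) / √114
d = 3.382 / 10.677
d ≈ 0.32

By Cohen's convention (0.2 small / 0.5 medium / 0.8 large): small effect.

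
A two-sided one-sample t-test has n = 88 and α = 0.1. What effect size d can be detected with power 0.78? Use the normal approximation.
d ≈ 0.26

Minimum detectable effect (one-sample t-test, normal approximation):
d = (z_{α/2} + z_β) / √n
d = (1.645 + 0.772) / √88
d = 2.417 / 9.381
d ≈ 0.26

By Cohen's convention (0.2 small / 0.5 medium / 0.8 large): small effect.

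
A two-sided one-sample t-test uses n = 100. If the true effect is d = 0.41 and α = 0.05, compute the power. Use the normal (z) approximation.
Power ≈ 0.98

Power calculation (one-sample t-test, normal approximation):
z_β = d · √n - z_{α/2}
z_β = 0.41 · √100 - 1.960
z_β = 0.41 · 10.000 - 1.960
z_β = 2.140

Power = Φ(z_β) = Φ(2.140) ≈ 0.984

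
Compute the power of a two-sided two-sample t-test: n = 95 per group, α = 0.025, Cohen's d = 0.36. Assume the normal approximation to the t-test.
Power ≈ 0.59

Power calculation (two-sample t-test, normal approximation):
z_β = d · √(n/2) - z_{α/2}
z_β = 0.36 · √(95/2) - 2.241
z_β = 0.36 · 6.892 - 2.241
z_β = 0.240

Power = Φ(z_β) = Φ(0.240) ≈ 0.595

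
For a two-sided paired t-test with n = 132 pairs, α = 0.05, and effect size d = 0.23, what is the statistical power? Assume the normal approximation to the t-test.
Power ≈ 0.75

Power calculation (paired t-test, normal approximation):
z_β = d · √n - z_{α/2}
z_β = 0.23 · √132 - 1.960
z_β = 0.23 · 11.489 - 1.960
z_β = 0.683

Power = Φ(z_β) = Φ(0.683) ≈ 0.753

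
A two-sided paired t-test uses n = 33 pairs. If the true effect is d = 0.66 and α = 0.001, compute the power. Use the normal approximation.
Power ≈ 0.69

Power calculation (paired t-test, normal approximation):
z_β = d · √n - z_{α/2}
z_β = 0.66 · √33 - 3.291
z_β = 0.66 · 5.745 - 3.291
z_β = 0.501

Power = Φ(z_β) = Φ(0.501) ≈ 0.692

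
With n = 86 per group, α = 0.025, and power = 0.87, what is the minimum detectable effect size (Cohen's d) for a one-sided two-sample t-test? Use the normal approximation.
d ≈ 0.47

Minimum detectable effect (two-sample t-test, normal approximation):
d = (z_α + z_β) / √(n/2)
d = (1.960 + 1.126) / √(86/2)
d = 3.086 / 6.557
d ≈ 0.47

By Cohen's convention (0.2 small / 0.5 medium / 0.8 large): small effect.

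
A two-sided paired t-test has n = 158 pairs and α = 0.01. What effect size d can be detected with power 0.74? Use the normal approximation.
d ≈ 0.26

Minimum detectable effect (paired t-test, normal approximation):
d = (z_{α/2} + z_β) / √n
d = (2.576 + 0.643) / √158
d = 3.219 / 12.570
d ≈ 0.26

By Cohen's convention (0.2 small / 0.5 medium / 0.8 large): small effect.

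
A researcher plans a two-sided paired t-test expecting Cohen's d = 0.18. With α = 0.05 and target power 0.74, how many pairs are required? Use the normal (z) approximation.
n = 210 pairs

Sample size formula (paired t-test, normal approximation):
n = ((z_{α/2} + z_β) / d)²

z_{α/2} = 1.960 (for α = 0.05, two-sided)
z_β = 0.643 (for power = 0.74)
d = 0.18

n = ((1.960 + 0.643) / 0.18)²
n = (14.461)²
n ≈ 209.12
Round up to the next whole number: n = 210 pairs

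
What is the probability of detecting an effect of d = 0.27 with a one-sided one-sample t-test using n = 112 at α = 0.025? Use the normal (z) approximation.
Power ≈ 0.82

Power calculation (one-sample t-test, normal approximation):
z_β = d · √n - z_α
z_β = 0.27 · √112 - 1.960
z_β = 0.27 · 10.583 - 1.960
z_β = 0.897

Power = Φ(z_β) = Φ(0.897) ≈ 0.815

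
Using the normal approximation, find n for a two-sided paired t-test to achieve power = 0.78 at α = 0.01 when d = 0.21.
n = 255 pairs

Sample size formula (paired t-test, normal approximation):
n = ((z_{α/2} + z_β) / d)²

z_{α/2} = 2.576 (for α = 0.01, two-sided)
z_β = 0.772 (for power = 0.78)
d = 0.21

n = ((2.576 + 0.772) / 0.21)²
n = (15.943)²
n ≈ 254.18
Round up to the next whole number: n = 255 pairs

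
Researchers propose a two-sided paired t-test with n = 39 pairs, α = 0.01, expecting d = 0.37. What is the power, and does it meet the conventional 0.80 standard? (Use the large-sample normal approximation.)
Power ≈ 0.40; the study is underpowered (power < 0.80)

Power calculation (paired t-test, normal approximation):
z_β = d · √n - z_{α/2}
z_β = 0.37 · √39 - 2.576
z_β = 0.37 · 6.245 - 2.576
z_β = -0.265

Power = Φ(z_β) = Φ(-0.265) ≈ 0.395

Effect size d = 0.37 is small by Cohen's convention (0.2/0.5/0.8).

Threshold: power ≥ 0.80 is conventionally adequate.
Power ≈ 0.40 → the study is underpowered (power < 0.80).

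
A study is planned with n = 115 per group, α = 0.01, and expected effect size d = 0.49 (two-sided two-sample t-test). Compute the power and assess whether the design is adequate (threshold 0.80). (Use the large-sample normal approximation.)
Power ≈ 0.87; the study is adequately powered (power ≥ 0.80)

Power calculation (two-sample t-test, normal approximation):
z_β = d · √(n/2) - z_{α/2}
z_β = 0.49 · √(115/2) - 2.576
z_β = 0.49 · 7.583 - 2.576
z_β = 1.140

Power = Φ(z_β) = Φ(1.140) ≈ 0.873

Effect size d = 0.49 is small by Cohen's convention (0.2/0.5/0.8).

Threshold: power ≥ 0.80 is conventionally adequate.
Power ≈ 0.87 → the study is adequately powered (power ≥ 0.80).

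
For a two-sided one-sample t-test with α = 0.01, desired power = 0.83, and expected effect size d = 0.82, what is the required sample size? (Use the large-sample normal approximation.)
n = 19

Sample size formula (one-sample t-test, normal approximation):
n = ((z_{α/2} + z_β) / d)²

z_{α/2} = 2.576 (for α = 0.01, two-sided)
z_β = 0.954 (for power = 0.83)
d = 0.82

n = ((2.576 + 0.954) / 0.82)²
n = (4.305)²
n ≈ 18.53
Round up to the next whole number: n = 19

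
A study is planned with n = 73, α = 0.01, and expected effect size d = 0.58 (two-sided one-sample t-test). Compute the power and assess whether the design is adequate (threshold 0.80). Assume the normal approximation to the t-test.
Power ≈ 0.99; the study is adequately powered (power ≥ 0.80)

Power calculation (one-sample t-test, normal approximation):
z_β = d · √n - z_{α/2}
z_β = 0.58 · √73 - 2.576
z_β = 0.58 · 8.544 - 2.576
z_β = 2.380

Power = Φ(z_β) = Φ(2.380) ≈ 0.991

Effect size d = 0.58 is medium by Cohen's convention (0.2/0.5/0.8).

Threshold: power ≥ 0.80 is conventionally adequate.
Power ≈ 0.99 → the study is adequately powered (power ≥ 0.80).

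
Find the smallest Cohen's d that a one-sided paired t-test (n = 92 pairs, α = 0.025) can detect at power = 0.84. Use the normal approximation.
d ≈ 0.31

Minimum detectable effect (paired t-test, normal approximation):
d = (z_α + z_β) / √n
d = (1.960 + 0.994) / √92
d = 2.954 / 9.592
d ≈ 0.31

By Cohen's convention (0.2 small / 0.5 medium / 0.8 large): small effect.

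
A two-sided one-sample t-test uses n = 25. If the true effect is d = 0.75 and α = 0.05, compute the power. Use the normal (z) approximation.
Power ≈ 0.96

Power calculation (one-sample t-test, normal approximation):
z_β = d · √n - z_{α/2}
z_β = 0.75 · √25 - 1.960
z_β = 0.75 · 5.000 - 1.960
z_β = 1.790

Power = Φ(z_β) = Φ(1.790) ≈ 0.963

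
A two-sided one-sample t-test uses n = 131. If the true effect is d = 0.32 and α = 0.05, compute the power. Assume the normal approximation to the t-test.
Power ≈ 0.96

Power calculation (one-sample t-test, normal approximation):
z_β = d · √n - z_{α/2}
z_β = 0.32 · √131 - 1.960
z_β = 0.32 · 11.446 - 1.960
z_β = 1.703

Power = Φ(z_β) = Φ(1.703) ≈ 0.956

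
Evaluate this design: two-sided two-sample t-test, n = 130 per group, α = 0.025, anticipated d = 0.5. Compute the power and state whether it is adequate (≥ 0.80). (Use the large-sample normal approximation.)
Power ≈ 0.96; the study is adequately powered (power ≥ 0.80)

Power calculation (two-sample t-test, normal approximation):
z_β = d · √(n/2) - z_{α/2}
z_β = 0.5 · √(130/2) - 2.241
z_β = 0.5 · 8.062 - 2.241
z_β = 1.790

Power = Φ(z_β) = Φ(1.790) ≈ 0.963

Effect size d = 0.5 is medium by Cohen's convention (0.2/0.5/0.8).

Threshold: power ≥ 0.80 is conventionally adequate.
Power ≈ 0.96 → the study is adequately powered (power ≥ 0.80).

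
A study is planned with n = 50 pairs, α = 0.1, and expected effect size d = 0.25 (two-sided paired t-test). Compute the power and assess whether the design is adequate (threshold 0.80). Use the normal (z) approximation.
Power ≈ 0.55; the study is underpowered (power < 0.80)

Power calculation (paired t-test, normal approximation):
z_β = d · √n - z_{α/2}
z_β = 0.25 · √50 - 1.645
z_β = 0.25 · 7.071 - 1.645
z_β = 0.123

Power = Φ(z_β) = Φ(0.123) ≈ 0.549

Effect size d = 0.25 is small by Cohen's convention (0.2/0.5/0.8).

Threshold: power ≥ 0.80 is conventionally adequate.
Power ≈ 0.55 → the study is underpowered (power < 0.80).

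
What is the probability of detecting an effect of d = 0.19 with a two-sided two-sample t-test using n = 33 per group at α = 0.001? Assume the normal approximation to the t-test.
Power ≈ 0.01

Power calculation (two-sample t-test, normal approximation):
z_β = d · √(n/2) - z_{α/2}
z_β = 0.19 · √(33/2) - 3.291
z_β = 0.19 · 4.062 - 3.291
z_β = -2.519

Power = Φ(z_β) = Φ(-2.519) ≈ 0.006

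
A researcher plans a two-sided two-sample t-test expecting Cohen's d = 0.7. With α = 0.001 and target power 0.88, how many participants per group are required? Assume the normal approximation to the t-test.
n = 82 per group

Sample size formula (two-sample t-test, normal approximation):
n = 2 · ((z_{α/2} + z_β) / d)²

z_{α/2} = 3.291 (for α = 0.001, two-sided)
z_β = 1.175 (for power = 0.88)
d = 0.7

n = 2 · ((3.291 + 1.175) / 0.7)²
n = 2 · (6.380)²
n ≈ 81.41
Round up to the next whole number: n = 82 per group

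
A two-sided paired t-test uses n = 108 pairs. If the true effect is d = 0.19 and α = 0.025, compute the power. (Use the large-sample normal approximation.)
Power ≈ 0.39

Power calculation (paired t-test, normal approximation):
z_β = d · √n - z_{α/2}
z_β = 0.19 · √108 - 2.241
z_β = 0.19 · 10.392 - 2.241
z_β = -0.267

Power = Φ(z_β) = Φ(-0.267) ≈ 0.395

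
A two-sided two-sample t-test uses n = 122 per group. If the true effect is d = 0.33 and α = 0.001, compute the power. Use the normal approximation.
Power ≈ 0.24

Power calculation (two-sample t-test, normal approximation):
z_β = d · √(n/2) - z_{α/2}
z_β = 0.33 · √(122/2) - 3.291
z_β = 0.33 · 7.810 - 3.291
z_β = -0.713

Power = Φ(z_β) = Φ(-0.713) ≈ 0.238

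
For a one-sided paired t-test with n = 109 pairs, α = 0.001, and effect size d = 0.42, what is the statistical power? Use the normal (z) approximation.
Power ≈ 0.90

Power calculation (paired t-test, normal approximation):
z_β = d · √n - z_α
z_β = 0.42 · √109 - 3.090
z_β = 0.42 · 10.440 - 3.090
z_β = 1.295

Power = Φ(z_β) = Φ(1.295) ≈ 0.902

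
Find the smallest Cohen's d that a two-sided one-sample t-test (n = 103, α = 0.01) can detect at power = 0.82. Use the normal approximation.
d ≈ 0.34

Minimum detectable effect (one-sample t-test, normal approximation):
d = (z_{α/2} + z_β) / √n
d = (2.576 + 0.915) / √103
d = 3.491 / 10.149
d ≈ 0.34

By Cohen's convention (0.2 small / 0.5 medium / 0.8 large): small effect.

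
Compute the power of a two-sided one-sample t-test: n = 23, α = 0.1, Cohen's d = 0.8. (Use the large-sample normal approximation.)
Power ≈ 0.99

Power calculation (one-sample t-test, normal approximation):
z_β = d · √n - z_{α/2}
z_β = 0.8 · √23 - 1.645
z_β = 0.8 · 4.796 - 1.645
z_β = 2.192

Power = Φ(z_β) = Φ(2.192) ≈ 0.986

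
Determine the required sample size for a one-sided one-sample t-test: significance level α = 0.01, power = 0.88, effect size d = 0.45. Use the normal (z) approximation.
n = 61

Sample size formula (one-sample t-test, normal approximation):
n = ((z_α + z_β) / d)²

z_α = 2.326 (for α = 0.01, one-sided)
z_β = 1.175 (for power = 0.88)
d = 0.45

n = ((2.326 + 1.175) / 0.45)²
n = (7.780)²
n ≈ 60.53
Round up to the next whole number: n = 61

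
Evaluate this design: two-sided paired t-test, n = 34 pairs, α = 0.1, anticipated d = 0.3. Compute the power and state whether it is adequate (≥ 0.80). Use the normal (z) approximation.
Power ≈ 0.54; the study is underpowered (power < 0.80)

Power calculation (paired t-test, normal approximation):
z_β = d · √n - z_{α/2}
z_β = 0.3 · √34 - 1.645
z_β = 0.3 · 5.831 - 1.645
z_β = 0.104

Power = Φ(z_β) = Φ(0.104) ≈ 0.542

Effect size d = 0.3 is small by Cohen's convention (0.2/0.5/0.8).

Threshold: power ≥ 0.80 is conventionally adequate.
Power ≈ 0.54 → the study is underpowered (power < 0.80).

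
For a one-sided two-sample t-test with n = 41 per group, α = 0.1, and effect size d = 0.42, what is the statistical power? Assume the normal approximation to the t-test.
Power ≈ 0.73

Power calculation (two-sample t-test, normal approximation):
z_β = d · √(n/2) - z_α
z_β = 0.42 · √(41/2) - 1.282
z_β = 0.42 · 4.528 - 1.282
z_β = 0.620

Power = Φ(z_β) = Φ(0.620) ≈ 0.732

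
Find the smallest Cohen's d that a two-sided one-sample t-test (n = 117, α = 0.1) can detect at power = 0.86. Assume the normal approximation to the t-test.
d ≈ 0.25

Minimum detectable effect (one-sample t-test, normal approximation):
d = (z_{α/2} + z_β) / √n
d = (1.645 + 1.080) / √117
d = 2.725 / 10.817
d ≈ 0.25

By Cohen's convention (0.2 small / 0.5 medium / 0.8 large): small effect.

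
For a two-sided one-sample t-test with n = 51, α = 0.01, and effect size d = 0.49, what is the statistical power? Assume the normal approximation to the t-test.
Power ≈ 0.82

Power calculation (one-sample t-test, normal approximation):
z_β = d · √n - z_{α/2}
z_β = 0.49 · √51 - 2.576
z_β = 0.49 · 7.141 - 2.576
z_β = 0.923

Power = Φ(z_β) = Φ(0.923) ≈ 0.822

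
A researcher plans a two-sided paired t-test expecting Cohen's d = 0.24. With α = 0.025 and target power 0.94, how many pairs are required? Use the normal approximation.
n = 251 pairs

Sample size formula (paired t-test, normal approximation):
n = ((z_{α/2} + z_β) / d)²

z_{α/2} = 2.241 (for α = 0.025, two-sided)
z_β = 1.555 (for power = 0.94)
d = 0.24

n = ((2.241 + 1.555) / 0.24)²
n = (15.817)²
n ≈ 250.18
Round up to the next whole number: n = 251 pairs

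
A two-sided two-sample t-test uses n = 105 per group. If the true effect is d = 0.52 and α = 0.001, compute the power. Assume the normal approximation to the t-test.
Power ≈ 0.68

Power calculation (two-sample t-test, normal approximation):
z_β = d · √(n/2) - z_{α/2}
z_β = 0.52 · √(105/2) - 3.291
z_β = 0.52 · 7.246 - 3.291
z_β = 0.477

Power = Φ(z_β) = Φ(0.477) ≈ 0.683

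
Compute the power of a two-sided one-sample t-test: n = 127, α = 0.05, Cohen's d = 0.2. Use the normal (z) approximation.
Power ≈ 0.62

Power calculation (one-sample t-test, normal approximation):
z_β = d · √n - z_{α/2}
z_β = 0.2 · √127 - 1.960
z_β = 0.2 · 11.269 - 1.960
z_β = 0.294

Power = Φ(z_β) = Φ(0.294) ≈ 0.616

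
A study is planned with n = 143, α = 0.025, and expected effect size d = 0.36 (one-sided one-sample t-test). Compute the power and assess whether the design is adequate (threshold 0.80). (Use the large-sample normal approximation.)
Power ≈ 0.99; the study is adequately powered (power ≥ 0.80)

Power calculation (one-sample t-test, normal approximation):
z_β = d · √n - z_α
z_β = 0.36 · √143 - 1.960
z_β = 0.36 · 11.958 - 1.960
z_β = 2.345

Power = Φ(z_β) = Φ(2.345) ≈ 0.990

Effect size d = 0.36 is small by Cohen's convention (0.2/0.5/0.8).

Threshold: power ≥ 0.80 is conventionally adequate.
Power ≈ 0.99 → the study is adequately powered (power ≥ 0.80).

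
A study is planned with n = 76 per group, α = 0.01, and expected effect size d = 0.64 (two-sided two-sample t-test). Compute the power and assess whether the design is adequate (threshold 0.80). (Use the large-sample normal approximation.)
Power ≈ 0.91; the study is adequately powered (power ≥ 0.80)

Power calculation (two-sample t-test, normal approximation):
z_β = d · √(n/2) - z_{α/2}
z_β = 0.64 · √(76/2) - 2.576
z_β = 0.64 · 6.164 - 2.576
z_β = 1.369

Power = Φ(z_β) = Φ(1.369) ≈ 0.915

Effect size d = 0.64 is medium by Cohen's convention (0.2/0.5/0.8).

Threshold: power ≥ 0.80 is conventionally adequate.
Power ≈ 0.91 → the study is adequately powered (power ≥ 0.80).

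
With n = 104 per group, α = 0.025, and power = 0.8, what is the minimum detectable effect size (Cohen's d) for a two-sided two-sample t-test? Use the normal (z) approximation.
d ≈ 0.43

Minimum detectable effect (two-sample t-test, normal approximation):
d = (z_{α/2} + z_β) / √(n/2)
d = (2.241 + 0.842) / √(104/2)
d = 3.083 / 7.211
d ≈ 0.43

By Cohen's convention (0.2 small / 0.5 medium / 0.8 large): small effect.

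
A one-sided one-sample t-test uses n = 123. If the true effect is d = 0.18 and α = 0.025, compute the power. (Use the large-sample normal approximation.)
Power ≈ 0.51

Power calculation (one-sample t-test, normal approximation):
z_β = d · √n - z_α
z_β = 0.18 · √123 - 1.960
z_β = 0.18 · 11.091 - 1.960
z_β = 0.036

Power = Φ(z_β) = Φ(0.036) ≈ 0.514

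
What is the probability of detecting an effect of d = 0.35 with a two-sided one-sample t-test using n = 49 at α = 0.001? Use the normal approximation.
Power ≈ 0.20

Power calculation (one-sample t-test, normal approximation):
z_β = d · √n - z_{α/2}
z_β = 0.35 · √49 - 3.291
z_β = 0.35 · 7.000 - 3.291
z_β = -0.841

Power = Φ(z_β) = Φ(-0.841) ≈ 0.200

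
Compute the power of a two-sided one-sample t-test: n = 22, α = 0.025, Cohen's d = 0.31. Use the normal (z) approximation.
Power ≈ 0.22

Power calculation (one-sample t-test, normal approximation):
z_β = d · √n - z_{α/2}
z_β = 0.31 · √22 - 2.241
z_β = 0.31 · 4.690 - 2.241
z_β = -0.787

Power = Φ(z_β) = Φ(-0.787) ≈ 0.216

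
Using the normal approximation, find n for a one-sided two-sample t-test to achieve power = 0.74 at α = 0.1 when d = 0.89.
n = 10 per group

Sample size formula (two-sample t-test, normal approximation):
n = 2 · ((z_α + z_β) / d)²

z_α = 1.282 (for α = 0.1, one-sided)
z_β = 0.643 (for power = 0.74)
d = 0.89

n = 2 · ((1.282 + 0.643) / 0.89)²
n = 2 · (2.163)²
n ≈ 9.36
Round up to the next whole number: n = 10 per group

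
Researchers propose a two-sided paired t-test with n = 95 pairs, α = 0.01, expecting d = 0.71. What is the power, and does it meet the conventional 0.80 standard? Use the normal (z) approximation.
Power ≈ 1.00; the study is adequately powered (power ≥ 0.80)

Power calculation (paired t-test, normal approximation):
z_β = d · √n - z_{α/2}
z_β = 0.71 · √95 - 2.576
z_β = 0.71 · 9.747 - 2.576
z_β = 4.344

Power = Φ(z_β) = Φ(4.344) ≈ 1.000

Effect size d = 0.71 is medium by Cohen's convention (0.2/0.5/0.8).

Threshold: power ≥ 0.80 is conventionally adequate.
Power ≈ 1.00 → the study is adequately powered (power ≥ 0.80).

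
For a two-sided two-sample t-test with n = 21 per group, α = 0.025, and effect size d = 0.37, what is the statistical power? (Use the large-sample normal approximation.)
Power ≈ 0.15

Power calculation (two-sample t-test, normal approximation):
z_β = d · √(n/2) - z_{α/2}
z_β = 0.37 · √(21/2) - 2.241
z_β = 0.37 · 3.240 - 2.241
z_β = -1.042

Power = Φ(z_β) = Φ(-1.042) ≈ 0.149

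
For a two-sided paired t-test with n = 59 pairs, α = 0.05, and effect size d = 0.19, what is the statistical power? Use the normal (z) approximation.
Power ≈ 0.31

Power calculation (paired t-test, normal approximation):
z_β = d · √n - z_{α/2}
z_β = 0.19 · √59 - 1.960
z_β = 0.19 · 7.681 - 1.960
z_β = -0.501

Power = Φ(z_β) = Φ(-0.501) ≈ 0.308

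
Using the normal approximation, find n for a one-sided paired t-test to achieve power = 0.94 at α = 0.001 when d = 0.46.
n = 102 pairs

Sample size formula (paired t-test, normal approximation):
n = ((z_α + z_β) / d)²

z_α = 3.090 (for α = 0.001, one-sided)
z_β = 1.555 (for power = 0.94)
d = 0.46

n = ((3.090 + 1.555) / 0.46)²
n = (10.098)²
n ≈ 101.97
Round up to the next whole number: n = 102 pairs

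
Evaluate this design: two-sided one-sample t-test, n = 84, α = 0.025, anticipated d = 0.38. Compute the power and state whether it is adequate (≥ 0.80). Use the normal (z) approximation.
Power ≈ 0.89; the study is adequately powered (power ≥ 0.80)

Power calculation (one-sample t-test, normal approximation):
z_β = d · √n - z_{α/2}
z_β = 0.38 · √84 - 2.241
z_β = 0.38 · 9.165 - 2.241
z_β = 1.241

Power = Φ(z_β) = Φ(1.241) ≈ 0.893

Effect size d = 0.38 is small by Cohen's convention (0.2/0.5/0.8).

Threshold: power ≥ 0.80 is conventionally adequate.
Power ≈ 0.89 → the study is adequately powered (power ≥ 0.80).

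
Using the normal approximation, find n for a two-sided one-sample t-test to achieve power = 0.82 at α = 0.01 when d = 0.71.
n = 25

Sample size formula (one-sample t-test, normal approximation):
n = ((z_{α/2} + z_β) / d)²

z_{α/2} = 2.576 (for α = 0.01, two-sided)
z_β = 0.915 (for power = 0.82)
d = 0.71

n = ((2.576 + 0.915) / 0.71)²
n = (4.917)²
n ≈ 24.18
Round up to the next whole number: n = 25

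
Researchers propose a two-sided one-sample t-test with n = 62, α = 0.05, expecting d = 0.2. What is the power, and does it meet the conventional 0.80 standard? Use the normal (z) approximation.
Power ≈ 0.35; the study is underpowered (power < 0.80)

Power calculation (one-sample t-test, normal approximation):
z_β = d · √n - z_{α/2}
z_β = 0.2 · √62 - 1.960
z_β = 0.2 · 7.874 - 1.960
z_β = -0.385

Power = Φ(z_β) = Φ(-0.385) ≈ 0.350

Effect size d = 0.2 is small by Cohen's convention (0.2/0.5/0.8).

Threshold: power ≥ 0.80 is conventionally adequate.
Power ≈ 0.35 → the study is underpowered (power < 0.80).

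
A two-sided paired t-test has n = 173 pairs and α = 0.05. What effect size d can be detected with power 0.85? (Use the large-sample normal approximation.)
d ≈ 0.23

Minimum detectable effect (paired t-test, normal approximation):
d = (z_{α/2} + z_β) / √n
d = (1.960 + 1.036) / √173
d = 2.996 / 13.153
d ≈ 0.23

By Cohen's convention (0.2 small / 0.5 medium / 0.8 large): small effect.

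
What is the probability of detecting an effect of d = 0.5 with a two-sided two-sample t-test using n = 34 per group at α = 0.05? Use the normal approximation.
Power ≈ 0.54

Power calculation (two-sample t-test, normal approximation):
z_β = d · √(n/2) - z_{α/2}
z_β = 0.5 · √(34/2) - 1.960
z_β = 0.5 · 4.123 - 1.960
z_β = 0.102

Power = Φ(z_β) = Φ(0.102) ≈ 0.540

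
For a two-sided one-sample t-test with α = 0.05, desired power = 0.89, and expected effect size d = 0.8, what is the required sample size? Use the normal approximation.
n = 16

Sample size formula (one-sample t-test, normal approximation):
n = ((z_{α/2} + z_β) / d)²

z_{α/2} = 1.960 (for α = 0.05, two-sided)
z_β = 1.227 (for power = 0.89)
d = 0.8

n = ((1.960 + 1.227) / 0.8)²
n = (3.984)²
n ≈ 15.87
Round up to the next whole number: n = 16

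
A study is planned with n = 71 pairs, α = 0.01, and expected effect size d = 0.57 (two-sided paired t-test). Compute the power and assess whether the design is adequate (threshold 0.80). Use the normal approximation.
Power ≈ 0.99; the study is adequately powered (power ≥ 0.80)

Power calculation (paired t-test, normal approximation):
z_β = d · √n - z_{α/2}
z_β = 0.57 · √71 - 2.576
z_β = 0.57 · 8.426 - 2.576
z_β = 2.227

Power = Φ(z_β) = Φ(2.227) ≈ 0.987

Effect size d = 0.57 is medium by Cohen's convention (0.2/0.5/0.8).

Threshold: power ≥ 0.80 is conventionally adequate.
Power ≈ 0.99 → the study is adequately powered (power ≥ 0.80).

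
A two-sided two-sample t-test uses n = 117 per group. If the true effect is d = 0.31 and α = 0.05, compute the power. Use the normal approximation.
Power ≈ 0.66

Power calculation (two-sample t-test, normal approximation):
z_β = d · √(n/2) - z_{α/2}
z_β = 0.31 · √(117/2) - 1.960
z_β = 0.31 · 7.649 - 1.960
z_β = 0.411

Power = Φ(z_β) = Φ(0.411) ≈ 0.659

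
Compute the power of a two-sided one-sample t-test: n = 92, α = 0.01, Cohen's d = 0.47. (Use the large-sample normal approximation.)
Power ≈ 0.97

Power calculation (one-sample t-test, normal approximation):
z_β = d · √n - z_{α/2}
z_β = 0.47 · √92 - 2.576
z_β = 0.47 · 9.592 - 2.576
z_β = 1.932

Power = Φ(z_β) = Φ(1.932) ≈ 0.973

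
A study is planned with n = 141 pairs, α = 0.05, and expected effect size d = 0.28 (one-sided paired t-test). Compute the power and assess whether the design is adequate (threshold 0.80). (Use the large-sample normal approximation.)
Power ≈ 0.95; the study is adequately powered (power ≥ 0.80)

Power calculation (paired t-test, normal approximation):
z_β = d · √n - z_α
z_β = 0.28 · √141 - 1.645
z_β = 0.28 · 11.874 - 1.645
z_β = 1.680

Power = Φ(z_β) = Φ(1.680) ≈ 0.954

Effect size d = 0.28 is small by Cohen's convention (0.2/0.5/0.8).

Threshold: power ≥ 0.80 is conventionally adequate.
Power ≈ 0.95 → the study is adequately powered (power ≥ 0.80).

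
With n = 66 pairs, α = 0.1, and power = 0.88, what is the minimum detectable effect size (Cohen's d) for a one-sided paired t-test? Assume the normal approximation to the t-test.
d ≈ 0.30

Minimum detectable effect (paired t-test, normal approximation):
d = (z_α + z_β) / √n
d = (1.282 + 1.175) / √66
d = 2.457 / 8.124
d ≈ 0.30

By Cohen's convention (0.2 small / 0.5 medium / 0.8 large): small effect.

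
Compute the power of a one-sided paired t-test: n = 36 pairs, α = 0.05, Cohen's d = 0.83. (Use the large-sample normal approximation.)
Power ≈ 1.00

Power calculation (paired t-test, normal approximation):
z_β = d · √n - z_α
z_β = 0.83 · √36 - 1.645
z_β = 0.83 · 6.000 - 1.645
z_β = 3.335

Power = Φ(z_β) = Φ(3.335) ≈ 1.000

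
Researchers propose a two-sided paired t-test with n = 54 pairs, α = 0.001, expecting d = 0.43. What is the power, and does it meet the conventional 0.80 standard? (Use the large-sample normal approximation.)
Power ≈ 0.45; the study is underpowered (power < 0.80)

Power calculation (paired t-test, normal approximation):
z_β = d · √n - z_{α/2}
z_β = 0.43 · √54 - 3.291
z_β = 0.43 · 7.348 - 3.291
z_β = -0.131

Power = Φ(z_β) = Φ(-0.131) ≈ 0.448

Effect size d = 0.43 is small by Cohen's convention (0.2/0.5/0.8).

Threshold: power ≥ 0.80 is conventionally adequate.
Power ≈ 0.45 → the study is underpowered (power < 0.80).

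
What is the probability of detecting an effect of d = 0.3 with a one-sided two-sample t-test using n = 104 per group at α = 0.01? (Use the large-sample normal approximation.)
Power ≈ 0.44

Power calculation (two-sample t-test, normal approximation):
z_β = d · √(n/2) - z_α
z_β = 0.3 · √(104/2) - 2.326
z_β = 0.3 · 7.211 - 2.326
z_β = -0.163

Power = Φ(z_β) = Φ(-0.163) ≈ 0.435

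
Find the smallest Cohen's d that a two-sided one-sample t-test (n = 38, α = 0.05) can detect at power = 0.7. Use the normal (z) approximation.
d ≈ 0.40

Minimum detectable effect (one-sample t-test, normal approximation):
d = (z_{α/2} + z_β) / √n
d = (1.960 + 0.524) / √38
d = 2.484 / 6.164
d ≈ 0.40

By Cohen's convention (0.2 small / 0.5 medium / 0.8 large): small effect.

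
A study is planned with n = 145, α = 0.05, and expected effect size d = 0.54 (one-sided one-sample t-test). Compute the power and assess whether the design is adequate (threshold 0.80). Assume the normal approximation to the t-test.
Power ≈ 1.00; the study is adequately powered (power ≥ 0.80)

Power calculation (one-sample t-test, normal approximation):
z_β = d · √n - z_α
z_β = 0.54 · √145 - 1.645
z_β = 0.54 · 12.042 - 1.645
z_β = 4.858

Power = Φ(z_β) = Φ(4.858) ≈ 1.000

Effect size d = 0.54 is medium by Cohen's convention (0.2/0.5/0.8).

Threshold: power ≥ 0.80 is conventionally adequate.
Power ≈ 1.00 → the study is adequately powered (power ≥ 0.80).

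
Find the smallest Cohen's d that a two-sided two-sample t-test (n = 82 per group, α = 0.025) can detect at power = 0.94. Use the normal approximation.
d ≈ 0.59

Minimum detectable effect (two-sample t-test, normal approximation):
d = (z_{α/2} + z_β) / √(n/2)
d = (2.241 + 1.555) / √(82/2)
d = 3.796 / 6.403
d ≈ 0.59

By Cohen's convention (0.2 small / 0.5 medium / 0.8 large): medium effect.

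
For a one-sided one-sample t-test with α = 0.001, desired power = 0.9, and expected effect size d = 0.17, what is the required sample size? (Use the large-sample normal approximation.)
n = 662

Sample size formula (one-sample t-test, normal approximation):
n = ((z_α + z_β) / d)²

z_α = 3.090 (for α = 0.001, one-sided)
z_β = 1.282 (for power = 0.9)
d = 0.17

n = ((3.090 + 1.282) / 0.17)²
n = (25.718)²
n ≈ 661.42
Round up to the next whole number: n = 662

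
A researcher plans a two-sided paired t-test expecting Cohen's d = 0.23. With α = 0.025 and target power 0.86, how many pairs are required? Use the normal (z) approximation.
n = 209 pairs

Sample size formula (paired t-test, normal approximation):
n = ((z_{α/2} + z_β) / d)²

z_{α/2} = 2.241 (for α = 0.025, two-sided)
z_β = 1.080 (for power = 0.86)
d = 0.23

n = ((2.241 + 1.080) / 0.23)²
n = (14.439)²
n ≈ 208.48
Round up to the next whole number: n = 209 pairs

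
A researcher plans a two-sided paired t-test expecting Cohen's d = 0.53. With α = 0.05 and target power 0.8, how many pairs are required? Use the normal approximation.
n = 28 pairs

Sample size formula (paired t-test, normal approximation):
n = ((z_{α/2} + z_β) / d)²

z_{α/2} = 1.960 (for α = 0.05, two-sided)
z_β = 0.842 (for power = 0.8)
d = 0.53

n = ((1.960 + 0.842) / 0.53)²
n = (5.287)²
n ≈ 27.95
Round up to the next whole number: n = 28 pairs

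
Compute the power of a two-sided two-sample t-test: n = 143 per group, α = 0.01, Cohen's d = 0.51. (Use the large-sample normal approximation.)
Power ≈ 0.96

Power calculation (two-sample t-test, normal approximation):
z_β = d · √(n/2) - z_{α/2}
z_β = 0.51 · √(143/2) - 2.576
z_β = 0.51 · 8.456 - 2.576
z_β = 1.737

Power = Φ(z_β) = Φ(1.737) ≈ 0.959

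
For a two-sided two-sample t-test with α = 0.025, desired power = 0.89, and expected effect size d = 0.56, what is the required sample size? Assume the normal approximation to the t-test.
n = 77 per group

Sample size formula (two-sample t-test, normal approximation):
n = 2 · ((z_{α/2} + z_β) / d)²

z_{α/2} = 2.241 (for α = 0.025, two-sided)
z_β = 1.227 (for power = 0.89)
d = 0.56

n = 2 · ((2.241 + 1.227) / 0.56)²
n = 2 · (6.193)²
n ≈ 76.71
Round up to the next whole number: n = 77 per group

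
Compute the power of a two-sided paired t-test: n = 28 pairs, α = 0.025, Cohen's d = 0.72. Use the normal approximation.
Power ≈ 0.94

Power calculation (paired t-test, normal approximation):
z_β = d · √n - z_{α/2}
z_β = 0.72 · √28 - 2.241
z_β = 0.72 · 5.292 - 2.241
z_β = 1.568

Power = Φ(z_β) = Φ(1.568) ≈ 0.942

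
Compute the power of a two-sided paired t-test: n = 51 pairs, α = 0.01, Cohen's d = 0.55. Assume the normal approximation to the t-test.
Power ≈ 0.91

Power calculation (paired t-test, normal approximation):
z_β = d · √n - z_{α/2}
z_β = 0.55 · √51 - 2.576
z_β = 0.55 · 7.141 - 2.576
z_β = 1.352

Power = Φ(z_β) = Φ(1.352) ≈ 0.912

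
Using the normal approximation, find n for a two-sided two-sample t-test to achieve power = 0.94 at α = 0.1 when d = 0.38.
n = 142 per group

Sample size formula (two-sample t-test, normal approximation):
n = 2 · ((z_{α/2} + z_β) / d)²

z_{α/2} = 1.645 (for α = 0.1, two-sided)
z_β = 1.555 (for power = 0.94)
d = 0.38

n = 2 · ((1.645 + 1.555) / 0.38)²
n = 2 · (8.421)²
n ≈ 141.83
Round up to the next whole number: n = 142 per group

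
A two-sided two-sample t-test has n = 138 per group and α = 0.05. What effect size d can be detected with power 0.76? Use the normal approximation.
d ≈ 0.32

Minimum detectable effect (two-sample t-test, normal approximation):
d = (z_{α/2} + z_β) / √(n/2)
d = (1.960 + 0.706) / √(138/2)
d = 2.666 / 8.307
d ≈ 0.32

By Cohen's convention (0.2 small / 0.5 medium / 0.8 large): small effect.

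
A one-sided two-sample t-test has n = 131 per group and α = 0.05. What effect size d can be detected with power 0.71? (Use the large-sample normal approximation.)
d ≈ 0.27

Minimum detectable effect (two-sample t-test, normal approximation):
d = (z_α + z_β) / √(n/2)
d = (1.645 + 0.553) / √(131/2)
d = 2.198 / 8.093
d ≈ 0.27

By Cohen's convention (0.2 small / 0.5 medium / 0.8 large): small effect.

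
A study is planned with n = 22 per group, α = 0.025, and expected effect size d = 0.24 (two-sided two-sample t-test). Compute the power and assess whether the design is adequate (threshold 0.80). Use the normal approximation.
Power ≈ 0.07; the study is underpowered (power < 0.80)

Power calculation (two-sample t-test, normal approximation):
z_β = d · √(n/2) - z_{α/2}
z_β = 0.24 · √(22/2) - 2.241
z_β = 0.24 · 3.317 - 2.241
z_β = -1.445

Power = Φ(z_β) = Φ(-1.445) ≈ 0.074

Effect size d = 0.24 is small by Cohen's convention (0.2/0.5/0.8).

Threshold: power ≥ 0.80 is conventionally adequate.
Power ≈ 0.07 → the study is underpowered (power < 0.80).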